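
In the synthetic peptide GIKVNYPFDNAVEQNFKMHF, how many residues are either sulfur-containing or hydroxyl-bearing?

2

Sulfur-containing: C, M. Hydroxyl-bearing: S, T, Y.
Sulfur-containing residues here: M18 (1).
Hydroxyl-bearing residues here: Y6 (1).
The two groups share no amino acid, so total = 1 + 1 = 2.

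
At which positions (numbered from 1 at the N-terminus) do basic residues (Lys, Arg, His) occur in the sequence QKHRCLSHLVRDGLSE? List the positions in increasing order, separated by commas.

2, 3, 4, 8, 11

Matching residues: K2, H3, R4, H8, R11.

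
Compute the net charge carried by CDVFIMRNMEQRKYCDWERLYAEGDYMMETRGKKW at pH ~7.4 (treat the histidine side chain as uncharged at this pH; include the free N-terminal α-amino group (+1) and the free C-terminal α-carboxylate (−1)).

0

The side chains ionized at physiological pH are Lys/Arg (+1) and Asp/Glu (−1); with His treated as neutral, nothing else contributes.
Positive (K, R): R7, R12, K13, R19, R31, K33, K34 → +7.
Negative (D, E): D2, E10, D16, E18, E23, D25, E29 → −7.
The N-terminus (+1) and C-terminus (−1) cancel.
Net charge = (+7) + (−7) = 0.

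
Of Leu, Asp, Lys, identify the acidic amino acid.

Aspartate (D) and glutamate (E) have carboxylic-acid side chains and are the acidic amino acids.
Of the listed options, only Asp belongs to this group.

Asp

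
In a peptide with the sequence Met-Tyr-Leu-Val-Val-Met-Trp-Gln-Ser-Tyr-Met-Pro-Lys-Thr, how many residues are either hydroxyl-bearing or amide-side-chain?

Hydroxyl-bearing: S, T, Y. Amide-side-chain: N, Q.
Hydroxyl-bearing residues here: Tyr2, Ser9, Tyr10, Thr14 (4).
Amide-side-chain residues here: Gln8 (1).
The two groups share no amino acid, so total = 4 + 1 = 5.

5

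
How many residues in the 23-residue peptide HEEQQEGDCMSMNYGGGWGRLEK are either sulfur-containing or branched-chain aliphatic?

4

Sulfur-containing: C, M. Branched-chain aliphatic: I, L, V.
Sulfur-containing residues here: C9, M10, M12 (3).
Branched-chain aliphatic residues here: L21 (1).
The two groups share no amino acid, so total = 3 + 1 = 4.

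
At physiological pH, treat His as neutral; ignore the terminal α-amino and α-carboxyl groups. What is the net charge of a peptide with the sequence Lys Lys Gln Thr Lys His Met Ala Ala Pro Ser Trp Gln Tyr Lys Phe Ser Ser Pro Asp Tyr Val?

+3

At pH ~7.4 the Lys and Arg side chains are protonated (+1), the Asp and Glu side chains are deprotonated (−1), and with His taken as neutral all other side chains carry no charge.
Positive (K, R): Lys1, Lys2, Lys5, Lys15 → +4.
Negative (D, E): Asp20 → −1.
Net charge = (+4) + (−1) = +3.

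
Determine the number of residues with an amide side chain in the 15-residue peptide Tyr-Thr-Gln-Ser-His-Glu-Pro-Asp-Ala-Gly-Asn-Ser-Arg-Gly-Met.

2

Only N (asparagine) and Q (glutamine) carry a side-chain carboxamide.
Matching residues: Gln3, Asn11.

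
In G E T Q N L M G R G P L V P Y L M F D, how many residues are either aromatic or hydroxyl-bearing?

Aromatic: F, W, Y. Hydroxyl-bearing: S, T, Y.
Aromatic residues here: Y15, F18 (2).
Hydroxyl-bearing residues here: T3, Y15 (2).
Y is in both groups, so the 1 Y residue must not be double-counted.
Total = 2 + 2 − 1 = 3.

3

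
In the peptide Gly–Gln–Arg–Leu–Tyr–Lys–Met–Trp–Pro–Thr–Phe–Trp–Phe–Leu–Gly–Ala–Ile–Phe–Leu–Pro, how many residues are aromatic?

6

F, W, and Y each carry an aromatic ring on the side chain.
Matching residues: Tyr5, Trp8, Phe11, Trp12, Phe13, Phe18.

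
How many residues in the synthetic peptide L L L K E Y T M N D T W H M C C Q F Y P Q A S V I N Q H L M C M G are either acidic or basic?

5

Acidic: D, E. Basic: H, K, R.
Acidic residues here: E5, D10 (2).
Basic residues here: K4, H13, H28 (3).
The two groups share no amino acid, so total = 2 + 3 = 5.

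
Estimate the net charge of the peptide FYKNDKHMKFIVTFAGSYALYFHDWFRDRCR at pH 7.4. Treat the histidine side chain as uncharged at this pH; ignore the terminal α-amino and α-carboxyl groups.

+3

Near pH 7.4, K and R contribute +1 each, D and E contribute −1 each, and every other side chain (His included, as stated) is uncharged.
Positive (K, R): K3, K6, K9, R27, R29, R31 → +6.
Negative (D, E): D5, D24, D28 → −3.
Net charge = (+6) + (−3) = +3.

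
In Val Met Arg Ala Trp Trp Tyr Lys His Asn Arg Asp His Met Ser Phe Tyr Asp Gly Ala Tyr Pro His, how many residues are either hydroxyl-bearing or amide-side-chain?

Hydroxyl-bearing: S, T, Y. Amide-side-chain: N, Q.
Hydroxyl-bearing residues here: Tyr7, Ser15, Tyr17, Tyr21 (4).
Amide-side-chain residues here: Asn10 (1).
The two groups share no amino acid, so total = 4 + 1 = 5.

5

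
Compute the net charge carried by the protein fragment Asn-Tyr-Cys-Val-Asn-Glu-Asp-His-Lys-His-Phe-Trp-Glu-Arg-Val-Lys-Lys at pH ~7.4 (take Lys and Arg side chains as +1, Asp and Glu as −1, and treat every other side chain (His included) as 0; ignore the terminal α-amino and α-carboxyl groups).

Positive (K, R): Lys9, Arg14, Lys16, Lys17 → +4.
Negative (D, E): Glu6, Asp7, Glu13 → −3.
Net charge = (+4) + (−3) = +1.

+1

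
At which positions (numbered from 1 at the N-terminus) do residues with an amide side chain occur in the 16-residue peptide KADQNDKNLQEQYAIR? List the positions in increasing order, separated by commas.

4, 5, 8, 10, 12

Only N (asparagine) and Q (glutamine) carry a side-chain carboxamide.
Matching residues: Q4, N5, N8, Q10, Q12.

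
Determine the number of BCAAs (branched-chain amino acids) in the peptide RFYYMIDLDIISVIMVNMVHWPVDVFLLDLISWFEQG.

The BCAAs are Val, Leu, and Ile — aliphatic side chains with a branch point.
Matching residues: I6, L8, I10, I11, V13, I14, V16, V19, V23, V25, L27, L28, L30, I31.

14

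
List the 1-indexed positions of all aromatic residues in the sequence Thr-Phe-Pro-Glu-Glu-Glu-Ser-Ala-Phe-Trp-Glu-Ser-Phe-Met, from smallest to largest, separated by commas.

2, 9, 10, 13

Phenylalanine (F), tryptophan (W), and tyrosine (Y) have aromatic ring side chains.
Matching residues: Phe2, Phe9, Trp10, Phe13.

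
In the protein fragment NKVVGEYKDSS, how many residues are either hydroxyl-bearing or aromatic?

3

Hydroxyl-bearing: S, T, Y. Aromatic: F, W, Y.
Hydroxyl-bearing residues here: Y7, S10, S11 (3).
Aromatic residues here: Y7 (1).
Y is in both groups, so the 1 Y residue must not be double-counted.
Total = 3 + 1 − 1 = 3.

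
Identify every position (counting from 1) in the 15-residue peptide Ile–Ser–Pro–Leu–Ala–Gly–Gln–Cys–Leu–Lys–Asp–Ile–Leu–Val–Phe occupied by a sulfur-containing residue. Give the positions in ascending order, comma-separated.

Only Cys (C) and Met (M) have a sulfur atom in the side chain.
Matching residues: Cys8.

8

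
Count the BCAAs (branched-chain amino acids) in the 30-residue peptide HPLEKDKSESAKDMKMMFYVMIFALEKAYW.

4

V, L, and I make up the branched-chain aliphatic group.
Matching residues: L3, V20, I22, L25.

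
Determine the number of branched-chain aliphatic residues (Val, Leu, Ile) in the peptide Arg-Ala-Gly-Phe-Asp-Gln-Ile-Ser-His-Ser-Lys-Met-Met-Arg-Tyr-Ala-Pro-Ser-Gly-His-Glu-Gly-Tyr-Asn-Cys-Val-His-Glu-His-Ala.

Matching residues: Ile7, Val26.

2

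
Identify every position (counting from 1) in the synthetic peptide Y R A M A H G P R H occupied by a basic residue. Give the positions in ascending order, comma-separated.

2, 6, 9, 10

The basic amino acids are Lys (K), Arg (R), and His (H).
Matching residues: R2, H6, R9, H10.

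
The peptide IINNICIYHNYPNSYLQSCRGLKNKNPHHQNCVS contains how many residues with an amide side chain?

Asparagine (N) and glutamine (Q) have uncharged amide side chains.
Matching residues: N3, N4, N10, N13, Q17, N24, N26, Q30, N31.

9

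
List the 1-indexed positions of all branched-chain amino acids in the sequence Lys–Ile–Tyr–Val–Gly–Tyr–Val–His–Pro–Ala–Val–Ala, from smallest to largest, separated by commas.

V, L, and I make up the branched-chain aliphatic group.
Matching residues: Ile2, Val4, Val7, Val11.

2, 4, 7, 11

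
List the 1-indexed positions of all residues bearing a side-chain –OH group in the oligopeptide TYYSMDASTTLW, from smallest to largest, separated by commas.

1, 2, 3, 4, 8, 9, 10

S, T, and Y are the three residues with a side-chain hydroxyl.
Matching residues: T1, Y2, Y3, S4, S8, T9, T10.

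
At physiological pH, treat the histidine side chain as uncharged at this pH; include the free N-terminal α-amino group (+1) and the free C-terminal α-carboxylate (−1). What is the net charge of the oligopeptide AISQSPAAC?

Near pH 7.4, K and R contribute +1 each, D and E contribute −1 each, and every other side chain (His included, as stated) is uncharged.
Positive (K, R): none → +0.
Negative (D, E): none → −0.
The N-terminus (+1) and C-terminus (−1) cancel.
Net charge = (+0) + (−0) = 0.

0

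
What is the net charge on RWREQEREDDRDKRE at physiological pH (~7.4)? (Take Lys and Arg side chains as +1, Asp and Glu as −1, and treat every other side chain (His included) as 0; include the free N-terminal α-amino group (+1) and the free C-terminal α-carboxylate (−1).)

Positive (K, R): R1, R3, R7, R11, K13, R14 → +6.
Negative (D, E): E4, E6, E8, D9, D10, D12, E15 → −7.
The N-terminus (+1) and C-terminus (−1) cancel.
Net charge = (+6) + (−7) = −1.

-1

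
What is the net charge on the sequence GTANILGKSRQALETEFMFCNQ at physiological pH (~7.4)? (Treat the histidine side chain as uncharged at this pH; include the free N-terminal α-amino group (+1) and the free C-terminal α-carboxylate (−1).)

At pH ~7.4 the Lys and Arg side chains are protonated (+1), the Asp and Glu side chains are deprotonated (−1), and with His taken as neutral all other side chains carry no charge.
Positive (K, R): K8, R10 → +2.
Negative (D, E): E14, E16 → −2.
The N-terminus (+1) and C-terminus (−1) cancel.
Net charge = (+2) + (−2) = 0.

0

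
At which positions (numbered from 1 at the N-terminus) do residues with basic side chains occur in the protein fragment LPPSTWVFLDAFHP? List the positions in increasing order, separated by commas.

13

Lysine (K), arginine (R), and histidine (H) have basic, nitrogen-containing side chains.
Matching residues: H13.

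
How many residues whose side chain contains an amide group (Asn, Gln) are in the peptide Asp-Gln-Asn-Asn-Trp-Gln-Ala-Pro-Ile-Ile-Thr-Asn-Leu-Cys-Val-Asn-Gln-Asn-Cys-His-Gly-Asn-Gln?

10

Matching residues: Gln2, Asn3, Asn4, Gln6, Asn12, Asn16, Gln17, Asn18, Asn22, Gln23.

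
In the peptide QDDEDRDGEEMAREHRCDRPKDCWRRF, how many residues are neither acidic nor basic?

Acidic: D, E. Basic: K, R, H. All other residues are neither.
Matching residues: Q1, G8, M11, A12, C17, P20, C23, W24, F27.

9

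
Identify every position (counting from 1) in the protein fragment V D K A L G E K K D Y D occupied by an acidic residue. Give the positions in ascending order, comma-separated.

2, 7, 10, 12

The acidic residues are Asp (D) and Glu (E), whose side chains end in a carboxylate group.
Matching residues: D2, E7, D10, D12.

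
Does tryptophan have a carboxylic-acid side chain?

The acidic residues are Asp (D) and Glu (E), whose side chains end in a carboxylate group.
Tryptophan is not in this group.

No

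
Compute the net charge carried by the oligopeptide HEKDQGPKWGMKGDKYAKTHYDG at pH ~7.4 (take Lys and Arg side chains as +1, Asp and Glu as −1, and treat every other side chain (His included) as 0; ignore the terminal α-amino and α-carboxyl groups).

Positive (K, R): K3, K8, K12, K15, K18 → +5.
Negative (D, E): E2, D4, D14, D22 → −4.
Net charge = (+5) + (−4) = +1.

+1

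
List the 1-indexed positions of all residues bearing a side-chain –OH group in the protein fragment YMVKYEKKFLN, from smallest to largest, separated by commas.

The –OH-bearing residues are Ser, Thr (aliphatic alcohols), and Tyr (phenol).
Matching residues: Y1, Y5.

1, 5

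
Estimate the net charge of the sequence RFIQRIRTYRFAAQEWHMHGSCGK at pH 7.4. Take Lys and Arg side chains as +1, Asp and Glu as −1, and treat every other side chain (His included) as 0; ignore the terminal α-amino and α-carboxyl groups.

Positive (K, R): R1, R5, R7, R10, K24 → +5.
Negative (D, E): E15 → −1.
Net charge = (+5) + (−1) = +4.

+4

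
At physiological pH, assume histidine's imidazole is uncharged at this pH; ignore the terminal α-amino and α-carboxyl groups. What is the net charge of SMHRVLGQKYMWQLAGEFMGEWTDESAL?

-2

The side chains ionized at physiological pH are Lys/Arg (+1) and Asp/Glu (−1); with His treated as neutral, nothing else contributes.
Positive (K, R): R4, K9 → +2.
Negative (D, E): E17, E21, D24, E25 → −4.
Net charge = (+2) + (−4) = −2.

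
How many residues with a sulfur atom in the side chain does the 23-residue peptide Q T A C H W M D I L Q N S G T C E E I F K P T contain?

The sulfur-bearing residues are cysteine (–SH) and methionine (–S–CH₃).
Matching residues: C4, M7, C16.

3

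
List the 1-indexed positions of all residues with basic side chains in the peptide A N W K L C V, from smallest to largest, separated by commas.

Lysine (K), arginine (R), and histidine (H) have basic, nitrogen-containing side chains.
Matching residues: K4.

4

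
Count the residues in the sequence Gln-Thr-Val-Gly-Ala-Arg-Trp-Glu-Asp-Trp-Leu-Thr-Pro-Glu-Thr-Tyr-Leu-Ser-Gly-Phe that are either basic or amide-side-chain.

Basic: H, K, R. Amide-side-chain: N, Q.
Basic residues here: Arg6 (1).
Amide-side-chain residues here: Gln1 (1).
The two groups share no amino acid, so total = 1 + 1 = 2.

2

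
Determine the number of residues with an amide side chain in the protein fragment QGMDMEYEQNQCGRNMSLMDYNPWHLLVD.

6

Asparagine (N) and glutamine (Q) have uncharged amide side chains.
Matching residues: Q1, Q9, N10, Q11, N15, N22.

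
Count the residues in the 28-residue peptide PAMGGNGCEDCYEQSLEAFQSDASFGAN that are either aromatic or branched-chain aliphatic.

4

Aromatic: F, W, Y. Branched-chain aliphatic: I, L, V.
Aromatic residues here: Y12, F19, F25 (3).
Branched-chain aliphatic residues here: L16 (1).
The two groups share no amino acid, so total = 3 + 1 = 4.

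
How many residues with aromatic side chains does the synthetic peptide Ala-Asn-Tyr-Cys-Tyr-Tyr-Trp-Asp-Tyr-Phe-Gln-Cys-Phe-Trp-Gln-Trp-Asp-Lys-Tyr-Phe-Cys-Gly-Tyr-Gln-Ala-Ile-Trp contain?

Phenylalanine (F), tryptophan (W), and tyrosine (Y) have aromatic ring side chains.
Matching residues: Tyr3, Tyr5, Tyr6, Trp7, Tyr9, Phe10, Phe13, Trp14, Trp16, Tyr19, Phe20, Tyr23, Trp27.

13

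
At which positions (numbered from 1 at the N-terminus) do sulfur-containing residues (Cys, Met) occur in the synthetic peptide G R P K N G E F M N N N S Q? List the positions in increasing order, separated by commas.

9

Matching residues: M9.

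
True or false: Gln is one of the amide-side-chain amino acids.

Asparagine (N) and glutamine (Q) have uncharged amide side chains.
Glutamine is in this group.

True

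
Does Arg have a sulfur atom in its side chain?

No

The sulfur-bearing residues are cysteine (–SH) and methionine (–S–CH₃).
Arginine is not in this group.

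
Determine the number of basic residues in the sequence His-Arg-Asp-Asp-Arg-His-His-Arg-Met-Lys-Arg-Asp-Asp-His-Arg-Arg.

11

The basic amino acids are Lys (K), Arg (R), and His (H).
Matching residues: His1, Arg2, Arg5, His6, His7, Arg8, Lys10, Arg11, His14, Arg15, Arg16.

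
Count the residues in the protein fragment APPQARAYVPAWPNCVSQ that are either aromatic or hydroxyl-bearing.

3

Aromatic: F, W, Y. Hydroxyl-bearing: S, T, Y.
Aromatic residues here: Y8, W12 (2).
Hydroxyl-bearing residues here: Y8, S17 (2).
Y is in both groups, so the 1 Y residue must not be double-counted.
Total = 2 + 2 − 1 = 3.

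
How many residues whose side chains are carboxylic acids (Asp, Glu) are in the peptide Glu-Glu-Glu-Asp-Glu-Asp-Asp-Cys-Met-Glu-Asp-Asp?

Matching residues: Glu1, Glu2, Glu3, Asp4, Glu5, Asp6, Asp7, Glu10, Asp11, Asp12.

10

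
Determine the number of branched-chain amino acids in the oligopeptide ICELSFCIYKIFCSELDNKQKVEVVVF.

9

V, L, and I make up the branched-chain aliphatic group.
Matching residues: I1, L4, I8, I11, L16, V22, V24, V25, V26.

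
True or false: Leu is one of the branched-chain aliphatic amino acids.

True

V, L, and I make up the branched-chain aliphatic group.
Leucine is in this group.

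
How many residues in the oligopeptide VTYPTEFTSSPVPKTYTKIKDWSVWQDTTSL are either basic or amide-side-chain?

4

Basic: H, K, R. Amide-side-chain: N, Q.
Basic residues here: K14, K18, K20 (3).
Amide-side-chain residues here: Q26 (1).
The two groups share no amino acid, so total = 3 + 1 = 4.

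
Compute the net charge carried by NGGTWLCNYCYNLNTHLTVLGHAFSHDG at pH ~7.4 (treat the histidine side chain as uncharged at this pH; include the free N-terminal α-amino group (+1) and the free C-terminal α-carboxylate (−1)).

-1

At pH ~7.4 the Lys and Arg side chains are protonated (+1), the Asp and Glu side chains are deprotonated (−1), and with His taken as neutral all other side chains carry no charge.
Positive (K, R): none → +0.
Negative (D, E): D27 → −1.
The N-terminus (+1) and C-terminus (−1) cancel.
Net charge = (+0) + (−1) = −1.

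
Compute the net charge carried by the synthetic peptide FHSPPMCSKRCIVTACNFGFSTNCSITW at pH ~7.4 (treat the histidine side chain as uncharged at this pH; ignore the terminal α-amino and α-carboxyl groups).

Near pH 7.4, K and R contribute +1 each, D and E contribute −1 each, and every other side chain (His included, as stated) is uncharged.
Positive (K, R): K9, R10 → +2.
Negative (D, E): none → −0.
Net charge = (+2) + (−0) = +2.

+2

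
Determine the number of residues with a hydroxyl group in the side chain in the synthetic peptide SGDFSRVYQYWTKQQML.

5

S, T, and Y are the three residues with a side-chain hydroxyl.
Matching residues: S1, S5, Y8, Y10, T12.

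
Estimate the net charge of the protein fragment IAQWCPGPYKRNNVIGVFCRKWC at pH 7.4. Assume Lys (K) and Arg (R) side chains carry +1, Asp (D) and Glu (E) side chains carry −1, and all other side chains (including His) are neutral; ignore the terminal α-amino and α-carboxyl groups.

+4

Positive (K, R): K10, R11, R20, K21 → +4.
Negative (D, E): none → −0.
Net charge = (+4) + (−0) = +4.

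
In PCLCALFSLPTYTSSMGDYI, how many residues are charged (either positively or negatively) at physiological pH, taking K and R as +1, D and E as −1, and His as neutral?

Charged side chains at pH ~7.4: K, R (positive); D, E (negative).
Matching residues: D18.

1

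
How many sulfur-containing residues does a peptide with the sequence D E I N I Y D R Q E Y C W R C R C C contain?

4

Only Cys (C) and Met (M) have a sulfur atom in the side chain.
Matching residues: C12, C15, C17, C18.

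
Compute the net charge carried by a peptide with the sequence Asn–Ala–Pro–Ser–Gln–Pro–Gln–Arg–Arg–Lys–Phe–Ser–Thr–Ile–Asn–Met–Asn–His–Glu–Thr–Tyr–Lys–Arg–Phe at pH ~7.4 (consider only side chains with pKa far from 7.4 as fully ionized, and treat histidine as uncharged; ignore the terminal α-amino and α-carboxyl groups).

+4

Near pH 7.4, K and R contribute +1 each, D and E contribute −1 each, and every other side chain (His included, as stated) is uncharged.
Positive (K, R): Arg8, Arg9, Lys10, Lys22, Arg23 → +5.
Negative (D, E): Glu19 → −1.
Net charge = (+5) + (−1) = +4.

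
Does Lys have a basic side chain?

Yes

K, R, and H are the three residues with basic side chains (ε-amine, guanidinium, and imidazole respectively).
Lysine is in this group.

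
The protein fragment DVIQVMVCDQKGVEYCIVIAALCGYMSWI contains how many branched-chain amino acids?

Valine (V), leucine (L), and isoleucine (I) are the branched-chain amino acids.
Matching residues: V2, I3, V5, V7, V13, I17, V18, I19, L22, I29.

10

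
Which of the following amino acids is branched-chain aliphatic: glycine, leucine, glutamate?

leucine

The BCAAs are Val, Leu, and Ile — aliphatic side chains with a branch point.
Of the listed options, only leucine belongs to this group.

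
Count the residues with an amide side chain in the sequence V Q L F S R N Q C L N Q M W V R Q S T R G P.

The amide-side-chain residues are Asn (N) and Gln (Q).
Matching residues: Q2, N7, Q8, N11, Q12, Q17.

6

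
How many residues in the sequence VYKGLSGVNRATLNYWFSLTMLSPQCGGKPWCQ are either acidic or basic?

Acidic: D, E. Basic: H, K, R.
Acidic residues here: none (0).
Basic residues here: K3, R10, K29 (3).
The two groups share no amino acid, so total = 0 + 3 = 3.

3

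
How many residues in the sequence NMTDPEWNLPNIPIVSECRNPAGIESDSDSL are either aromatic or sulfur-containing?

3

Aromatic: F, W, Y. Sulfur-containing: C, M.
Aromatic residues here: W7 (1).
Sulfur-containing residues here: M2, C18 (2).
The two groups share no amino acid, so total = 1 + 2 = 3.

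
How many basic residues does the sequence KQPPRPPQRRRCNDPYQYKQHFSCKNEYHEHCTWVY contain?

10

Lysine (K), arginine (R), and histidine (H) have basic, nitrogen-containing side chains.
Matching residues: K1, R5, R9, R10, R11, K19, H21, K25, H29, H31.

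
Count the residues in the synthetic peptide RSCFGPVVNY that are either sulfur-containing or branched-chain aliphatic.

3

Sulfur-containing: C, M. Branched-chain aliphatic: I, L, V.
Sulfur-containing residues here: C3 (1).
Branched-chain aliphatic residues here: V7, V8 (2).
The two groups share no amino acid, so total = 1 + 2 = 3.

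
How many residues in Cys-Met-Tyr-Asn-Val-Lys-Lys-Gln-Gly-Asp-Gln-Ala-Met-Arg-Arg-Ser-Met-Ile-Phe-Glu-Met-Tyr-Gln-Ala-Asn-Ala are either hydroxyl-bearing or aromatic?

Hydroxyl-bearing: S, T, Y. Aromatic: F, W, Y.
Hydroxyl-bearing residues here: Tyr3, Ser16, Tyr22 (3).
Aromatic residues here: Tyr3, Phe19, Tyr22 (3).
Y is in both groups, so the 2 Y residues must not be double-counted.
Total = 3 + 3 − 2 = 4.

4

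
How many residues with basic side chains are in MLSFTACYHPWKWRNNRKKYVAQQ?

6

K, R, and H are the three residues with basic side chains (ε-amine, guanidinium, and imidazole respectively).
Matching residues: H9, K12, R14, R17, K18, K19.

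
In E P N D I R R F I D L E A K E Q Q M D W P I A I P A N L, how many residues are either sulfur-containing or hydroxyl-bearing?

1

Sulfur-containing: C, M. Hydroxyl-bearing: S, T, Y.
Sulfur-containing residues here: M18 (1).
Hydroxyl-bearing residues here: none (0).
The two groups share no amino acid, so total = 1 + 0 = 1.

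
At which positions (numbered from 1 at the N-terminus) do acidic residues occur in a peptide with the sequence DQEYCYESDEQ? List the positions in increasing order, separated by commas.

1, 3, 7, 9, 10

The acidic residues are Asp (D) and Glu (E), whose side chains end in a carboxylate group.
Matching residues: D1, E3, E7, D9, E10.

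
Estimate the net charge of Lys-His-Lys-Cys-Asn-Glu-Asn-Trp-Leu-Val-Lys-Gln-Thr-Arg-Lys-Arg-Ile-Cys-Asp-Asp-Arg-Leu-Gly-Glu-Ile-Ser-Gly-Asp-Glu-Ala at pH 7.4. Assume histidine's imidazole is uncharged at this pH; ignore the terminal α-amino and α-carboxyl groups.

At pH ~7.4 the Lys and Arg side chains are protonated (+1), the Asp and Glu side chains are deprotonated (−1), and with His taken as neutral all other side chains carry no charge.
Positive (K, R): Lys1, Lys3, Lys11, Arg14, Lys15, Arg16, Arg21 → +7.
Negative (D, E): Glu6, Asp19, Asp20, Glu24, Asp28, Glu29 → −6.
Net charge = (+7) + (−6) = +1.

+1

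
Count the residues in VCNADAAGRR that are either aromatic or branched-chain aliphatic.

1

Aromatic: F, W, Y. Branched-chain aliphatic: I, L, V.
Aromatic residues here: none (0).
Branched-chain aliphatic residues here: V1 (1).
The two groups share no amino acid, so total = 0 + 1 = 1.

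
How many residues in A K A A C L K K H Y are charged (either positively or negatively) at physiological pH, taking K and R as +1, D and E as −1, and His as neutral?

3

Charged side chains at pH ~7.4: K, R (positive); D, E (negative).
Matching residues: K2, K7, K8.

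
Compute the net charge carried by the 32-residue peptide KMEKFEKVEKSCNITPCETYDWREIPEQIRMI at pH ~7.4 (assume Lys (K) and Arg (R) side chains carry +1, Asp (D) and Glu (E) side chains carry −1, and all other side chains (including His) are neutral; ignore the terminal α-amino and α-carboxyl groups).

-1

Positive (K, R): K1, K4, K7, K10, R23, R30 → +6.
Negative (D, E): E3, E6, E9, E18, D21, E24, E27 → −7.
Net charge = (+6) + (−7) = −1.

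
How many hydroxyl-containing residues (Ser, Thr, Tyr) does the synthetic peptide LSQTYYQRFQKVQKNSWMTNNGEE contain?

Matching residues: S2, T4, Y5, Y6, S16, T19.

6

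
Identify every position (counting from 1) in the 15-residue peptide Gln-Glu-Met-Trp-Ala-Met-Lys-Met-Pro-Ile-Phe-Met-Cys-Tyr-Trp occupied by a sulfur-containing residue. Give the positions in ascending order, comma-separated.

Cysteine (C, thiol) and methionine (M, thioether) are the two sulfur-containing amino acids.
Matching residues: Met3, Met6, Met8, Met12, Cys13.

3, 6, 8, 12, 13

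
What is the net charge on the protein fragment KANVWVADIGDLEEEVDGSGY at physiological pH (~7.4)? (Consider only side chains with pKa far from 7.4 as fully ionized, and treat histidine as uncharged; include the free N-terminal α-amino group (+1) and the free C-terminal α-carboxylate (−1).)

At pH ~7.4 the Lys and Arg side chains are protonated (+1), the Asp and Glu side chains are deprotonated (−1), and with His taken as neutral all other side chains carry no charge.
Positive (K, R): K1 → +1.
Negative (D, E): D8, D11, E13, E14, E15, D17 → −6.
The N-terminus (+1) and C-terminus (−1) cancel.
Net charge = (+1) + (−6) = −5.

-5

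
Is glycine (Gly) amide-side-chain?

The amide-side-chain residues are Asn (N) and Gln (Q).
Glycine is not in this group.

No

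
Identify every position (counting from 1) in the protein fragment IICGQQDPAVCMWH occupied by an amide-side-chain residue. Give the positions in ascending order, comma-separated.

The amide-side-chain residues are Asn (N) and Gln (Q).
Matching residues: Q5, Q6.

5, 6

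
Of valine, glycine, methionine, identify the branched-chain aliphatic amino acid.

V, L, and I make up the branched-chain aliphatic group.
Of the listed options, only valine belongs to this group.

valine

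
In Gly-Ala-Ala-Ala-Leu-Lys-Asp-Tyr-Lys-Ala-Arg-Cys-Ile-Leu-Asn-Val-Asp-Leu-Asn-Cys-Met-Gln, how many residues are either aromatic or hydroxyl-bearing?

1

Aromatic: F, W, Y. Hydroxyl-bearing: S, T, Y.
Aromatic residues here: Tyr8 (1).
Hydroxyl-bearing residues here: Tyr8 (1).
Y is in both groups, so the 1 Y residue must not be double-counted.
Total = 1 + 1 − 1 = 1.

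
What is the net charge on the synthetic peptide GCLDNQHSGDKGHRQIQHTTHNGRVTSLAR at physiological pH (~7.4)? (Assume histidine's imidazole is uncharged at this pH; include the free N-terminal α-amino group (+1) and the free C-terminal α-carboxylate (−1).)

At pH ~7.4 the Lys and Arg side chains are protonated (+1), the Asp and Glu side chains are deprotonated (−1), and with His taken as neutral all other side chains carry no charge.
Positive (K, R): K11, R14, R24, R30 → +4.
Negative (D, E): D4, D10 → −2.
The N-terminus (+1) and C-terminus (−1) cancel.
Net charge = (+4) + (−2) = +2.

+2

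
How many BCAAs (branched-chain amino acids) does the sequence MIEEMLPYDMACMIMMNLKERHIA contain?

Valine (V), leucine (L), and isoleucine (I) are the branched-chain amino acids.
Matching residues: I2, L6, I14, L18, I23.

5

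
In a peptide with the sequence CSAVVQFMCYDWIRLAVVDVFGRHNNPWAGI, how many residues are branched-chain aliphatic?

V, L, and I make up the branched-chain aliphatic group.
Matching residues: V4, V5, I13, L15, V17, V18, V20, I31.

8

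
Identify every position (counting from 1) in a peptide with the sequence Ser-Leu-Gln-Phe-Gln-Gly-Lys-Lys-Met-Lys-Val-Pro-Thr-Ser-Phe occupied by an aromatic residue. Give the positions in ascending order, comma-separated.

4, 15

F, W, and Y each carry an aromatic ring on the side chain.
Matching residues: Phe4, Phe15.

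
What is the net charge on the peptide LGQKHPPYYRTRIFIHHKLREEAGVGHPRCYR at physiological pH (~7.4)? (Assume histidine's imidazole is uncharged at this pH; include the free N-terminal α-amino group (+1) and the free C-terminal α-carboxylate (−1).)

+5

At pH ~7.4 the Lys and Arg side chains are protonated (+1), the Asp and Glu side chains are deprotonated (−1), and with His taken as neutral all other side chains carry no charge.
Positive (K, R): K4, R10, R12, K18, R20, R29, R32 → +7.
Negative (D, E): E21, E22 → −2.
The N-terminus (+1) and C-terminus (−1) cancel.
Net charge = (+7) + (−2) = +5.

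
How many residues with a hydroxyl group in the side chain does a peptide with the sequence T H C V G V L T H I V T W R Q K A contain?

The –OH-bearing residues are Ser, Thr (aliphatic alcohols), and Tyr (phenol).
Matching residues: T1, T8, T12.

3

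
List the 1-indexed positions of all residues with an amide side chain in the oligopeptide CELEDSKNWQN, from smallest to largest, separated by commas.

8, 10, 11

Only N (asparagine) and Q (glutamine) carry a side-chain carboxamide.
Matching residues: N8, Q10, N11.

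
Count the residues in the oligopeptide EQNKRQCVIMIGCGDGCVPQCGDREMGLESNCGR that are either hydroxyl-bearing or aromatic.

Hydroxyl-bearing: S, T, Y. Aromatic: F, W, Y.
Hydroxyl-bearing residues here: S30 (1).
Aromatic residues here: none (0).
(Y belongs to both groups, but none appear in this sequence.) Total = 1 + 0 = 1.

1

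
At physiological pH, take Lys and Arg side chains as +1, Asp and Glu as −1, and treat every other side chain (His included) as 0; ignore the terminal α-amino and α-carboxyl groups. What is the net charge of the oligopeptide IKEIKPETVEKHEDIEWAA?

-3

Positive (K, R): K2, K5, K11 → +3.
Negative (D, E): E3, E7, E10, E13, D14, E16 → −6.
Net charge = (+3) + (−6) = −3.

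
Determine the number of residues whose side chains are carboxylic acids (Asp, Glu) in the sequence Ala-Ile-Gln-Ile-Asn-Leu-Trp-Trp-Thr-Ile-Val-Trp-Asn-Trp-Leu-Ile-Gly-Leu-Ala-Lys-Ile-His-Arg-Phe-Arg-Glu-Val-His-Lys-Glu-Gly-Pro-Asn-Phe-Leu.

Matching residues: Glu26, Glu30.

2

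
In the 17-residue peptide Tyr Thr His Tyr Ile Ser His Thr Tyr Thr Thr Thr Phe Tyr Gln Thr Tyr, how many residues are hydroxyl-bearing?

Serine (S), threonine (T), and tyrosine (Y) each carry a hydroxyl group on the side chain.
Matching residues: Tyr1, Thr2, Tyr4, Ser6, Thr8, Tyr9, Thr10, Thr11, Thr12, Tyr14, Thr16, Tyr17.

12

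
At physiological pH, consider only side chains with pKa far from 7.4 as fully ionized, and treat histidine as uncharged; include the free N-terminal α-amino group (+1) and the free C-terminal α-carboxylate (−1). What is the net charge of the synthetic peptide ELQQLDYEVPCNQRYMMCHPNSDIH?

-3

At pH ~7.4 the Lys and Arg side chains are protonated (+1), the Asp and Glu side chains are deprotonated (−1), and with His taken as neutral all other side chains carry no charge.
Positive (K, R): R14 → +1.
Negative (D, E): E1, D6, E8, D23 → −4.
The N-terminus (+1) and C-terminus (−1) cancel.
Net charge = (+1) + (−4) = −3.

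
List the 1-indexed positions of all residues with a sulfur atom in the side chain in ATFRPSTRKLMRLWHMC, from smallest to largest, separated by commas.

Only Cys (C) and Met (M) have a sulfur atom in the side chain.
Matching residues: M11, M16, C17.

11, 16, 17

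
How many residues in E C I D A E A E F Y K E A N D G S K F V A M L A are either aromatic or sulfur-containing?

5

Aromatic: F, W, Y. Sulfur-containing: C, M.
Aromatic residues here: F9, Y10, F19 (3).
Sulfur-containing residues here: C2, M22 (2).
The two groups share no amino acid, so total = 3 + 2 = 5.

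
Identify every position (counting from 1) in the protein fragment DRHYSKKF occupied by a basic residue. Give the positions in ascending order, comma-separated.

The basic amino acids are Lys (K), Arg (R), and His (H).
Matching residues: R2, H3, K6, K7.

2, 3, 6, 7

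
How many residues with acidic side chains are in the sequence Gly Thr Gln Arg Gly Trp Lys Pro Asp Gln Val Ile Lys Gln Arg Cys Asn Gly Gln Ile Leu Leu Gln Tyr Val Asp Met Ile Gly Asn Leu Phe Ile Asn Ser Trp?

Aspartate (D) and glutamate (E) have carboxylic-acid side chains and are the acidic amino acids.
Matching residues: Asp9, Asp26.

2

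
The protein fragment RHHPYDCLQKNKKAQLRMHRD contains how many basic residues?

9

The basic amino acids are Lys (K), Arg (R), and His (H).
Matching residues: R1, H2, H3, K10, K12, K13, R17, H19, R20.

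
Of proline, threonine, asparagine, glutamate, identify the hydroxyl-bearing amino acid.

threonine

S, T, and Y are the three residues with a side-chain hydroxyl.
Of the listed options, only threonine belongs to this group.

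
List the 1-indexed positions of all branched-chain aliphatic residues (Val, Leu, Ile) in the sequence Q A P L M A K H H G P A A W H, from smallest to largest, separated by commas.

4

Matching residues: L4.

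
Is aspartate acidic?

Yes

Aspartate (D) and glutamate (E) have carboxylic-acid side chains and are the acidic amino acids.
Aspartate is in this group.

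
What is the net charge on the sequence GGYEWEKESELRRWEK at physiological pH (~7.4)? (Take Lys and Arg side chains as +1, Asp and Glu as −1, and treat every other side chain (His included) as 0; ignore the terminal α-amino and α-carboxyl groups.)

Positive (K, R): K7, R12, R13, K16 → +4.
Negative (D, E): E4, E6, E8, E10, E15 → −5.
Net charge = (+4) + (−5) = −1.

-1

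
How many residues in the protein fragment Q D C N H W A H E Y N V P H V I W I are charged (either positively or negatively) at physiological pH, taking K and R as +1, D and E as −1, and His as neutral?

Charged side chains at pH ~7.4: K, R (positive); D, E (negative).
Matching residues: D2, E9.

2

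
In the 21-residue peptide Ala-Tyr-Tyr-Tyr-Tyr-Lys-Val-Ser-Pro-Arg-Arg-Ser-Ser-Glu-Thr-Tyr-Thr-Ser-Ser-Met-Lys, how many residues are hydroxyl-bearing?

12

Serine (S), threonine (T), and tyrosine (Y) each carry a hydroxyl group on the side chain.
Matching residues: Tyr2, Tyr3, Tyr4, Tyr5, Ser8, Ser12, Ser13, Thr15, Tyr16, Thr17, Ser18, Ser19.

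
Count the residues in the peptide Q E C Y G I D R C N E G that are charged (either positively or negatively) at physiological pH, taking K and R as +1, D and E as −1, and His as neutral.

4

Charged side chains at pH ~7.4: K, R (positive); D, E (negative).
Matching residues: E2, D7, R8, E11.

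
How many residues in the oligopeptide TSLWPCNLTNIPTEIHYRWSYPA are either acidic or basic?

Acidic: D, E. Basic: H, K, R.
Acidic residues here: E14 (1).
Basic residues here: H16, R18 (2).
The two groups share no amino acid, so total = 1 + 2 = 3.

3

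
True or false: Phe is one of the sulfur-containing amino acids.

False

Cysteine (C, thiol) and methionine (M, thioether) are the two sulfur-containing amino acids.
Phenylalanine is not in this group.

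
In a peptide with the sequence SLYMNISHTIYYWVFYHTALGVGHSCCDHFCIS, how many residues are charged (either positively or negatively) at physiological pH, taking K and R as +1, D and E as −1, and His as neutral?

1

Charged side chains at pH ~7.4: K, R (positive); D, E (negative).
Matching residues: D28.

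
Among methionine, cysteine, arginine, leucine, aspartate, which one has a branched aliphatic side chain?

leucine

The BCAAs are Val, Leu, and Ile — aliphatic side chains with a branch point.
Of the listed options, only leucine belongs to this group.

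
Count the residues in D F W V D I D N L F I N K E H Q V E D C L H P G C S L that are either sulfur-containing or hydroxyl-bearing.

3

Sulfur-containing: C, M. Hydroxyl-bearing: S, T, Y.
Sulfur-containing residues here: C20, C25 (2).
Hydroxyl-bearing residues here: S26 (1).
The two groups share no amino acid, so total = 2 + 1 = 3.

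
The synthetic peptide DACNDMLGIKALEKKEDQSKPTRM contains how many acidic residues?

5

The acidic residues are Asp (D) and Glu (E), whose side chains end in a carboxylate group.
Matching residues: D1, D5, E13, E16, D17.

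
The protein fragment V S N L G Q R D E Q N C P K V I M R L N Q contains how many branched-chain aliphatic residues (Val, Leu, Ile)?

Matching residues: V1, L4, V15, I16, L19.

5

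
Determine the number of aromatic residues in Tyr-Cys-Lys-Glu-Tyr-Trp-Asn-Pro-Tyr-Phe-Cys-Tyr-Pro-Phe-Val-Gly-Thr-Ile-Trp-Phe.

9

The aromatic amino acids are Phe (F, benzyl), Trp (W, indole), and Tyr (Y, phenol).
Matching residues: Tyr1, Tyr5, Trp6, Tyr9, Phe10, Tyr12, Phe14, Trp19, Phe20.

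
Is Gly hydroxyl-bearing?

No

Serine (S), threonine (T), and tyrosine (Y) each carry a hydroxyl group on the side chain.
Glycine is not in this group.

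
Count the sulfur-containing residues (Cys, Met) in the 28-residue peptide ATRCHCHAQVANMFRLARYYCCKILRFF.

Matching residues: C4, C6, M13, C21, C22.

5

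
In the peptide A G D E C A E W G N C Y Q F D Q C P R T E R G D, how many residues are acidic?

Aspartate (D) and glutamate (E) have carboxylic-acid side chains and are the acidic amino acids.
Matching residues: D3, E4, E7, D15, E21, D24.

6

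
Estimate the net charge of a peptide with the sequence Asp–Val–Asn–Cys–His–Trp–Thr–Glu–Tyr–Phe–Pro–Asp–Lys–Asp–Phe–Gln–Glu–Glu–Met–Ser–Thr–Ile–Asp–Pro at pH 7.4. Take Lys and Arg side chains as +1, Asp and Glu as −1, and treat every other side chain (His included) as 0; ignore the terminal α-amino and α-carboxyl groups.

-6

Positive (K, R): Lys13 → +1.
Negative (D, E): Asp1, Glu8, Asp12, Asp14, Glu17, Glu18, Asp23 → −7.
Net charge = (+1) + (−7) = −6.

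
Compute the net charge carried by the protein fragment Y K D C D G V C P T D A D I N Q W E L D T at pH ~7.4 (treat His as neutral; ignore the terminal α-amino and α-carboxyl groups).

At pH ~7.4 the Lys and Arg side chains are protonated (+1), the Asp and Glu side chains are deprotonated (−1), and with His taken as neutral all other side chains carry no charge.
Positive (K, R): K2 → +1.
Negative (D, E): D3, D5, D11, D13, E18, D20 → −6.
Net charge = (+1) + (−6) = −5.

-5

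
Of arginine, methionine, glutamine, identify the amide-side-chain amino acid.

glutamine

Asparagine (N) and glutamine (Q) have uncharged amide side chains.
Of the listed options, only glutamine belongs to this group.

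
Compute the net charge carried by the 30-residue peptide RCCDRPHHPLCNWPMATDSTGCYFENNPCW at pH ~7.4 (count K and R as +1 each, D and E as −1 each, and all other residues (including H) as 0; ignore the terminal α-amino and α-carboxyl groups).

-1

Positive (K, R): R1, R5 → +2.
Negative (D, E): D4, D18, E25 → −3.
Net charge = (+2) + (−3) = −1.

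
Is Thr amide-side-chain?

No

Only N (asparagine) and Q (glutamine) carry a side-chain carboxamide.
Threonine is not in this group.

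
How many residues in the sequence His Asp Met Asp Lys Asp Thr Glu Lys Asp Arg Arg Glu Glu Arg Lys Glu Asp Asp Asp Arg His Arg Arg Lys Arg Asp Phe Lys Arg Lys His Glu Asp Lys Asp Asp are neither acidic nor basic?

Acidic: D, E. Basic: K, R, H. All other residues are neither.
Matching residues: Met3, Thr7, Phe28.

3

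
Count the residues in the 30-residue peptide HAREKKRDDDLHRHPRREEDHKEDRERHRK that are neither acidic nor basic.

Acidic: D, E. Basic: K, R, H. All other residues are neither.
Matching residues: A2, L11, P15.

3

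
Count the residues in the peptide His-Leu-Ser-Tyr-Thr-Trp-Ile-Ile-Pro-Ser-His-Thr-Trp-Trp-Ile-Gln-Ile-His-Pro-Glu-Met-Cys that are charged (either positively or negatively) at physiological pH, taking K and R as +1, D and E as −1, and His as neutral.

1

Charged side chains at pH ~7.4: K, R (positive); D, E (negative).
Matching residues: Glu20.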